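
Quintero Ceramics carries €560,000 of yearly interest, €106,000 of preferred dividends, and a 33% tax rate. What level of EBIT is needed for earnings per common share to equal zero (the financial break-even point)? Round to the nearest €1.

Preferred dividends are paid after tax, so their pre-tax equivalent is €106,000 ÷ (1 − 0.33) = €158,208.96.
EPS = 0 when EBIT covers interest plus the pre-tax preferred burden: €560,000 + €158,208.96 = €718,208.96.

€718,209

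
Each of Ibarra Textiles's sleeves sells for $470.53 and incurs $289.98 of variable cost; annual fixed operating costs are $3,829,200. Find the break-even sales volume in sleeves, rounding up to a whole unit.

21,209 sleeves

Contribution margin per unit = $470.53 − $289.98 = $180.55.
Units to break even: $3,829,200 ÷ $180.55 = 21,208.53, rounded up to 21,209.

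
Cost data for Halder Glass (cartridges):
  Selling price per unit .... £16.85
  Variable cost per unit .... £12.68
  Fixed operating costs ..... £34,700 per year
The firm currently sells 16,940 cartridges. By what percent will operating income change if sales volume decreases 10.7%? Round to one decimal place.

Contribution at this volume is 16,940 × £4.17 = £70,639.80.
Subtracting fixed costs: EBIT = £70,639.80 − £34,700 = £35,939.80.
Degree of operating leverage = £70,639.80 / £35,939.80 = 1.9655.
Operating income changes by 1.9655 × -10.7% = -21.0%.

-21.0%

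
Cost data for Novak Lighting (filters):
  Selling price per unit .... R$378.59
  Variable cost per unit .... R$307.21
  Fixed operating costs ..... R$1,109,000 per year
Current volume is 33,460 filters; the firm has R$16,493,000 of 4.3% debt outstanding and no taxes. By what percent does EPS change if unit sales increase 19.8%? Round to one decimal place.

Contribution at this volume is 33,460 × R$71.38 = R$2,388,374.80.
Operating income = contribution − fixed costs = R$2,388,374.80 − R$1,109,000 = R$1,279,374.80.
Interest = R$709,199.00, so EBIT − I = R$570,175.80.
Degree of combined leverage = contribution ÷ (EBIT − I) = R$2,388,374.80 ÷ R$570,175.80 = 4.1888.
%ΔEPS = DCL × %ΔSales = 4.1888 × +19.8% = +82.9%.

+82.9%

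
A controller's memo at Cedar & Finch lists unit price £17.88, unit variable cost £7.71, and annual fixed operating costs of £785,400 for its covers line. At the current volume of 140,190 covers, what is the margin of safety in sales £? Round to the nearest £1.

£1,125,776

Unit CM = price − variable cost = £17.88 − £7.71 = £10.17. Break-even units = £785,400 ÷ £10.17 = 77,227.14; break-even revenue = 77,227.14 × £17.88 = £1,380,821.24.
Current sales = 140,190 × £17.88 = £2,506,597.20.
Margin of safety = £2,506,597.20 − £1,380,821.24 = £1,125,776.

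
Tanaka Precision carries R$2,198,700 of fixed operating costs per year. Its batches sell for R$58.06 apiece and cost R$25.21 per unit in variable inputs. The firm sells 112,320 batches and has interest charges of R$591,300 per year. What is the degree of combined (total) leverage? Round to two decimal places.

Contribution at this volume is 112,320 × R$32.85 = R$3,689,712.00.
EBIT = R$3,689,712.00 − R$2,198,700 = R$1,491,012.00. Interest = R$591,300.00, so EBIT − I = R$899,712.00.
Degree of total leverage = total CM / (EBIT − interest) = R$3,689,712.00 / R$899,712.00 = 4.1010.

4.10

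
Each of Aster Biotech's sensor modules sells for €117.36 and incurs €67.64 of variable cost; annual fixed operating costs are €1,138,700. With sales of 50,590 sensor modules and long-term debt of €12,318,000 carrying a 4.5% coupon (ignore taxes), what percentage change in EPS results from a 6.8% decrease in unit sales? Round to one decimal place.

-20.8%

Contribution at this volume is 50,590 × €49.72 = €2,515,334.80.
EBIT = €2,515,334.80 − €1,138,700 = €1,376,634.80.
After interest of €554,310.00, pre-tax earnings = €822,324.80.
Degree of combined leverage = contribution ÷ (EBIT − I) = €2,515,334.80 ÷ €822,324.80 = 3.0588.
EPS therefore changes by 3.0588 × (-6.8%) = -20.8%.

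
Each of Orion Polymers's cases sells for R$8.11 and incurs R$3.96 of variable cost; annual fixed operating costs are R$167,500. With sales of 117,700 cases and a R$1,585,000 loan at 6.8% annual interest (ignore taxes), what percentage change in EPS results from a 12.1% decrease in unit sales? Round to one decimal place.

Total contribution margin = 117,700 × R$4.15 = R$488,455.00.
Operating income = contribution − fixed costs = R$488,455.00 − R$167,500 = R$320,955.00.
Interest = R$107,780.00, so EBIT − I = R$213,175.00.
DCL = total CM / (EBIT − I) = R$488,455.00 / R$213,175.00 = 2.2913.
EPS therefore changes by 2.2913 × (-12.1%) = -27.7%.

-27.7%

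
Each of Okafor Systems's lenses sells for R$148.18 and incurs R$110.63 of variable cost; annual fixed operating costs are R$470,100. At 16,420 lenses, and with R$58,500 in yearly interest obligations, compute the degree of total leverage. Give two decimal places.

At 16,420 units, contribution = 16,420 × R$37.55 = R$616,571.00.
EBIT = R$616,571.00 − R$470,100 = R$146,471.00. Interest = R$58,500.00.
DOL = R$616,571.00 ÷ R$146,471.00 = 4.2095; DFL = R$146,471.00 ÷ R$87,971.00 = 1.6650.
Combined leverage = 4.2095 × 1.6650 = 7.0088.

7.01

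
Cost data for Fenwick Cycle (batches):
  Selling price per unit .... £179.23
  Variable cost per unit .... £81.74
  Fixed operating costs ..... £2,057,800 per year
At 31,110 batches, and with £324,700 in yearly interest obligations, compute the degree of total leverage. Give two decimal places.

Contribution at this volume is 31,110 × £97.49 = £3,032,913.90.
EBIT = £3,032,913.90 − £2,057,800 = £975,113.90. Interest = £324,700.00.
DOL = £3,032,913.90 ÷ £975,113.90 = 3.1103; DFL = £975,113.90 ÷ £650,413.90 = 1.4992.
Combined leverage = 3.1103 × 1.4992 = 4.6630.

4.66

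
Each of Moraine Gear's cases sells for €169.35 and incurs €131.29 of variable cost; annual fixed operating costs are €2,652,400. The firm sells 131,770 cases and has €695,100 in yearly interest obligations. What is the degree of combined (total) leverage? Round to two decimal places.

At 131,770 units, contribution = 131,770 × €38.06 = €5,015,166.20.
EBIT = €5,015,166.20 − €2,652,400 = €2,362,766.20. Interest = €695,100.00.
DOL = €5,015,166.20 ÷ €2,362,766.20 = 2.1226; DFL = €2,362,766.20 ÷ €1,667,666.20 = 1.4168.
DCL = DOL × DFL = 2.1226 × 1.4168 = 3.0073.

3.01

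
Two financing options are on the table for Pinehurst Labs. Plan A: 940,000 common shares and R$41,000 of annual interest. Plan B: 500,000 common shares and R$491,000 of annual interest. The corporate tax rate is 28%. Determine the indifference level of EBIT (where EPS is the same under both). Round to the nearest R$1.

R$1,002,364

Set EPS_A = EPS_B: (EBIT − R$41,000)(1 − 0.28) ÷ 940,000 = (EBIT − R$491,000)(1 − 0.28) ÷ 500,000.
The (1 − t) factor cancels: (EBIT − 41,000) × 500,000 = (EBIT − 491,000) × 940,000.
Solving, EBIT = (491,000·940,000 − 41,000·500,000) / (940,000 − 500,000) = 441,040,000,000 / 440,000 = 1,002,363.64.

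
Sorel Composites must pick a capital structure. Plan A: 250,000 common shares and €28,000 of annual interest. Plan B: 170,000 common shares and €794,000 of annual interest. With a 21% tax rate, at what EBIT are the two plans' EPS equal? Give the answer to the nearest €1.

€2,421,750

Set EPS_A = EPS_B: (EBIT − €28,000)(1 − 0.21) ÷ 250,000 = (EBIT − €794,000)(1 − 0.21) ÷ 170,000.
The (1 − t) factor cancels: (EBIT − 28,000) × 170,000 = (EBIT − 794,000) × 250,000.
EBIT × (250,000 − 170,000) = 794,000 × 250,000 − 28,000 × 170,000 = 193,740,000,000, so EBIT = 193,740,000,000 ÷ 80,000 = 2,421,750.00.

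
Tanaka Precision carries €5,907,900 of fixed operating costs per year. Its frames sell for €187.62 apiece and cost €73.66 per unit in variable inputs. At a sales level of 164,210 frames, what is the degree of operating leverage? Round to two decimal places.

Total contribution margin = 164,210 × €113.96 = €18,713,371.60.
Subtracting fixed costs: EBIT = €18,713,371.60 − €5,907,900 = €12,805,471.60.
DOL = contribution ÷ EBIT = €18,713,371.60 ÷ €12,805,471.60 = 1.4614.

1.46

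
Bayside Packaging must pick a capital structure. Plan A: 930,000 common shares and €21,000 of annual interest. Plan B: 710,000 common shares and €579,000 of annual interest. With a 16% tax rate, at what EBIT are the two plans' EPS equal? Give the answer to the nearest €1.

At indifference, (EBIT − 21,000)(1 − t)/930,000 = (EBIT − 579,000)(1 − t)/710,000.
The (1 − t) factor cancels: (EBIT − 21,000) × 710,000 = (EBIT − 579,000) × 930,000.
EBIT × (930,000 − 710,000) = 579,000 × 930,000 − 21,000 × 710,000 = 523,560,000,000, so EBIT = 523,560,000,000 ÷ 220,000 = 2,379,818.18.

€2,379,818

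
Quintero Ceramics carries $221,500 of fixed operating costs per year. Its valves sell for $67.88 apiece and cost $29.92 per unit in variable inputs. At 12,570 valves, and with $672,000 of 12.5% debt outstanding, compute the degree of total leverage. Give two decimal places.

2.78

At 12,570 units, contribution = 12,570 × $37.96 = $477,157.20.
EBIT = $477,157.20 − $221,500 = $255,657.20. Interest = $84,000.00, so EBIT − I = $171,657.20.
DCL = contribution ÷ (EBIT − I) = $477,157.20 ÷ $171,657.20 = 2.7797.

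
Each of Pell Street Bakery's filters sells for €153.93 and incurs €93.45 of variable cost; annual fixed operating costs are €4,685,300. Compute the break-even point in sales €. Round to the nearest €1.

€11,924,739

CM per unit = €153.93 − €93.45 = €60.48; CM ratio = €60.48 / €153.93 = 0.3929.
Break-even sales = FC ÷ CM ratio = €4,685,300 × €153.93 / €60.48 = €11,924,739.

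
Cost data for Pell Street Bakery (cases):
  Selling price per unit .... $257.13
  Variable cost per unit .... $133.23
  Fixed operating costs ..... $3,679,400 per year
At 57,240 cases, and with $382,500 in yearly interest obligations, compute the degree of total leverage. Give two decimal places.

At 57,240 units, contribution = 57,240 × $123.90 = $7,092,036.00.
Subtracting fixed costs: EBIT = $7,092,036.00 − $3,679,400 = $3,412,636.00. Interest = $382,500.00, so EBIT − I = $3,030,136.00.
Degree of total leverage = total CM / (EBIT − interest) = $7,092,036.00 / $3,030,136.00 = 2.3405.

2.34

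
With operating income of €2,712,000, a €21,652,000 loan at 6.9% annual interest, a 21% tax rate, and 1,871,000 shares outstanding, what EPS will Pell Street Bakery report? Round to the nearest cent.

€0.51

Interest = €1,493,988.00, so EBT = €2,712,000 − €1,493,988.00 = €1,218,012.00.
Net income = €1,218,012.00 × (1 − 0.21) = €962,229.48.
Per share: €962,229.48 / 1,871,000 shares = €0.51.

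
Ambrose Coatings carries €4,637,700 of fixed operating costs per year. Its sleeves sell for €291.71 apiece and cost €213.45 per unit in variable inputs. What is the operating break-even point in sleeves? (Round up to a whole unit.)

Each unit contributes €291.71 − €213.45 = €78.26.
Units to break even: €4,637,700 ÷ €78.26 = 59,260.16, rounded up to 59,261.

59,261 sleeves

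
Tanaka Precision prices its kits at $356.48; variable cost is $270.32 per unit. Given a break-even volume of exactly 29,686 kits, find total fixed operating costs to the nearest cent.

$2,557,745.76

Unit CM = price − variable cost = $356.48 − $270.32 = $86.16.
Since BE = FC / CM, FC = 29,686 × $86.16 = $2,557,745.76.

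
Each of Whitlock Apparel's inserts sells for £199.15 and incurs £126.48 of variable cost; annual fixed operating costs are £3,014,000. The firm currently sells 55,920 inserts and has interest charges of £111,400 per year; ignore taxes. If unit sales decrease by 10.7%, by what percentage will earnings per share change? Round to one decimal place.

At 55,920 units, contribution = 55,920 × £72.67 = £4,063,706.40.
Operating income = contribution − fixed costs = £4,063,706.40 − £3,014,000 = £1,049,706.40.
Interest = £111,400.00, so EBIT − I = £938,306.40.
Degree of combined leverage = contribution ÷ (EBIT − I) = £4,063,706.40 ÷ £938,306.40 = 4.3309.
%ΔEPS = DCL × %ΔSales = 4.3309 × -10.7% = -46.3%.

-46.3%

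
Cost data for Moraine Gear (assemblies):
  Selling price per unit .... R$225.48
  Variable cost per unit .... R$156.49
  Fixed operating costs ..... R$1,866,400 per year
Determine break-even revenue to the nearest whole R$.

Contribution margin per unit = R$225.48 − R$156.49 = R$68.99, a CM ratio of R$68.99 ÷ R$225.48 = 0.3060.
Break-even sales = FC ÷ CM ratio = R$1,866,400 × R$225.48 / R$68.99 = R$6,099,955.

R$6,099,955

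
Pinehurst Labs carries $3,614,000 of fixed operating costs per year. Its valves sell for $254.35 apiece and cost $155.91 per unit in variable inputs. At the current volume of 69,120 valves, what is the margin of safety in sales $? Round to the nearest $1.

Unit CM = price − variable cost = $254.35 − $155.91 = $98.44. Break-even units = $3,614,000 ÷ $98.44 = 36,712.72; break-even revenue = 36,712.72 × $254.35 = $9,337,879.93.
Actual sales revenue = 69,120 × $254.35 = $17,580,672.00.
Margin of safety = $17,580,672.00 − $9,337,879.93 = $8,242,792.

$8,242,792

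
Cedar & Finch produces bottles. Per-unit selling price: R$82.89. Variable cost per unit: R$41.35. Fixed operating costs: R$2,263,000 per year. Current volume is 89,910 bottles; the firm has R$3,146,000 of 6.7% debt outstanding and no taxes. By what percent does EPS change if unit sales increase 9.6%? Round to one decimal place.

+28.4%

Total contribution margin = 89,910 × R$41.54 = R$3,734,861.40.
EBIT = R$3,734,861.40 − R$2,263,000 = R$1,471,861.40.
After interest of R$210,782.00, pre-tax earnings = R$1,261,079.40.
DCL = total CM / (EBIT − I) = R$3,734,861.40 / R$1,261,079.40 = 2.9616.
%ΔEPS = DCL × %ΔSales = 2.9616 × +9.6% = +28.4%.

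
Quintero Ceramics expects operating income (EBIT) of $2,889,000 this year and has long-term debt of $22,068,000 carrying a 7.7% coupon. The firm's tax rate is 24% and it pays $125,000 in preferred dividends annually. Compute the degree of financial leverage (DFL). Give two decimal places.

Annual interest charges come to $1,699,236.00.
Preferred dividends grossed up pre-tax: $125,000 / (1 − 0.24) = $164,473.68.
DFL = EBIT ÷ [EBIT − I − D_p/(1−t)] = $2,889,000 ÷ [$2,889,000 − $1,699,236.00 − $164,473.68] = $2,889,000 ÷ $1,025,290.32 = 2.8177.

2.82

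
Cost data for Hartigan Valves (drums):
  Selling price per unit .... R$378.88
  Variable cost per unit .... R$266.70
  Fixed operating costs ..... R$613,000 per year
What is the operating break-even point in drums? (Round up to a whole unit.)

5,465 drums

Unit CM = price − variable cost = R$378.88 − R$266.70 = R$112.18.
Units to break even: R$613,000 ÷ R$112.18 = 5,464.43, rounded up to 5,465.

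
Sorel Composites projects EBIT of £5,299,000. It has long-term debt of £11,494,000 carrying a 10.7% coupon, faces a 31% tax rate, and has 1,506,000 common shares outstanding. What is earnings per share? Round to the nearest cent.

£1.86

Pre-tax income = £5,299,000 − £1,229,858.00 = £4,069,142.00.
Net income = £4,069,142.00 × (1 − 0.31) = £2,807,707.98.
EPS = £2,807,707.98 ÷ 1,506,000 = £1.86.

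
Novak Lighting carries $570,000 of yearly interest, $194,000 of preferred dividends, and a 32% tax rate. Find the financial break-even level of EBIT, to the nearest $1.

Grossing the preferred dividend up to pre-tax terms: $194,000 / (1 − 0.32) = $285,294.12.
Financial break-even EBIT = interest + D_p ÷ (1 − t) = $570,000 + $285,294.12 = $855,294.12.

$855,294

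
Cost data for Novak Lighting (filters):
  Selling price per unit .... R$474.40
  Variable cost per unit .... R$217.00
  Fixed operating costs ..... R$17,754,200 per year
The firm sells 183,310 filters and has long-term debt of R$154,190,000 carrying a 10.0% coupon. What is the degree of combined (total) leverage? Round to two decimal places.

3.37

Total contribution margin = 183,310 × R$257.40 = R$47,183,994.00.
Operating income = contribution − fixed costs = R$47,183,994.00 − R$17,754,200 = R$29,429,794.00. Interest = R$15,419,000.00, so EBIT − I = R$14,010,794.00.
DCL = contribution ÷ (EBIT − I) = R$47,183,994.00 ÷ R$14,010,794.00 = 3.3677.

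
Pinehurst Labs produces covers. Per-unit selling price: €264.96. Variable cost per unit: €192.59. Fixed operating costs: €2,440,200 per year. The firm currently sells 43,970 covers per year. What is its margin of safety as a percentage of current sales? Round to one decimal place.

23.3%

Unit CM = price − variable cost = €264.96 − €192.59 = €72.37. Break-even units = €2,440,200 ÷ €72.37 = 33,718.39; break-even revenue = 33,718.39 × €264.96 = €8,934,025.04.
Current sales = 43,970 × €264.96 = €11,650,291.20.
Margin of safety = (€11,650,291.20 − €8,934,025.04) ÷ €11,650,291.20 = 23.3%.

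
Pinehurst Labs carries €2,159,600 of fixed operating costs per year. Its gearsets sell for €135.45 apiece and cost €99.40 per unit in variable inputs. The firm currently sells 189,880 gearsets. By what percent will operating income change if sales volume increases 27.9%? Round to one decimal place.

Contribution at this volume is 189,880 × €36.05 = €6,845,174.00.
Subtracting fixed costs: EBIT = €6,845,174.00 − €2,159,600 = €4,685,574.00.
Degree of operating leverage = €6,845,174.00 / €4,685,574.00 = 1.4609.
%ΔEBIT = DOL × %ΔSales = 1.4609 × +27.9% = +40.8%.

+40.8%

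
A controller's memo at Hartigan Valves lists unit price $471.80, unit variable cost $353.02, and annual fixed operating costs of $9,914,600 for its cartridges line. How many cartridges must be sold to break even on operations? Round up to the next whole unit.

83,471 cartridges

Each unit contributes $471.80 − $353.02 = $118.78.
Break-even volume = fixed costs ÷ CM per unit = $9,914,600 ÷ $118.78 = 83,470.28, so 83,471 cartridges.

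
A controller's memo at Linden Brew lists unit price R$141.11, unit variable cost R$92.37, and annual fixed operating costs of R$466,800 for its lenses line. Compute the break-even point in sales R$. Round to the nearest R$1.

CM per unit = R$141.11 − R$92.37 = R$48.74; CM ratio = R$48.74 / R$141.11 = 0.3454.
Break-even revenue = fixed costs × price ÷ CM = R$466,800 × R$141.11 ÷ R$48.74 = R$1,351,460.

R$1,351,460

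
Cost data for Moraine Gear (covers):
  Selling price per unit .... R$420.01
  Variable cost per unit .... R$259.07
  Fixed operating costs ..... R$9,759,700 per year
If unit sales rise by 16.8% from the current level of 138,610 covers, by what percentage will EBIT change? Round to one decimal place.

Contribution at this volume is 138,610 × R$160.94 = R$22,307,893.40.
Subtracting fixed costs: EBIT = R$22,307,893.40 − R$9,759,700 = R$12,548,193.40.
DOL = contribution ÷ EBIT = R$22,307,893.40 ÷ R$12,548,193.40 = 1.7778.
%ΔEBIT = DOL × %ΔSales = 1.7778 × +16.8% = +29.9%.

+29.9%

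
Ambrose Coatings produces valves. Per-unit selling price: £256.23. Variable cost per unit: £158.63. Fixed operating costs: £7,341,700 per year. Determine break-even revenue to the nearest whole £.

CM per unit = £256.23 − £158.63 = £97.60; CM ratio = £97.60 / £256.23 = 0.3809.
Break-even revenue = fixed costs × price ÷ CM = £7,341,700 × £256.23 ÷ £97.60 = £19,274,219.

£19,274,219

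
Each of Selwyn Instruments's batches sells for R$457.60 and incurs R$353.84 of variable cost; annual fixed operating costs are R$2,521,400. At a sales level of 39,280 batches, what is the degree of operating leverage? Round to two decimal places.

2.62

At 39,280 units, contribution = 39,280 × R$103.76 = R$4,075,692.80.
Subtracting fixed costs: EBIT = R$4,075,692.80 − R$2,521,400 = R$1,554,292.80.
So DOL = total CM / EBIT = R$4,075,692.80 / R$1,554,292.80 = 2.6222.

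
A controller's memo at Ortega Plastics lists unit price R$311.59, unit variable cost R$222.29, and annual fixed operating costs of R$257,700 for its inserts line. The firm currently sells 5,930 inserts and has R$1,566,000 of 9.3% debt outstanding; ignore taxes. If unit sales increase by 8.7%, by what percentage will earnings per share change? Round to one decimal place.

+36.5%

At 5,930 units, contribution = 5,930 × R$89.30 = R$529,549.00.
Operating income = contribution − fixed costs = R$529,549.00 − R$257,700 = R$271,849.00.
After interest of R$145,638.00, pre-tax earnings = R$126,211.00.
DCL = total CM / (EBIT − I) = R$529,549.00 / R$126,211.00 = 4.1957.
EPS therefore changes by 4.1957 × (+8.7%) = +36.5%.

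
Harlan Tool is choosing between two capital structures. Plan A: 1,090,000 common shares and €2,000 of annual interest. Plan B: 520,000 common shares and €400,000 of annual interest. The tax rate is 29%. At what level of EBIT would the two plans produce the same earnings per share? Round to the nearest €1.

€763,088

At indifference, (EBIT − 2,000)(1 − t)/1,090,000 = (EBIT − 400,000)(1 − t)/520,000.
Cancelling (1 − t) and cross-multiplying: 520,000·(EBIT − 2,000) = 1,090,000·(EBIT − 400,000).
Solving, EBIT = (400,000·1,090,000 − 2,000·520,000) / (1,090,000 − 520,000) = 434,960,000,000 / 570,000 = 763,087.72.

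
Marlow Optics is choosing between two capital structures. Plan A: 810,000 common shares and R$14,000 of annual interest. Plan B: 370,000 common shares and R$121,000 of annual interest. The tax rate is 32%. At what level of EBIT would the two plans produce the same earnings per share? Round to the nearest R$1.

R$210,977

Set EPS_A = EPS_B: (EBIT − R$14,000)(1 − 0.32) ÷ 810,000 = (EBIT − R$121,000)(1 − 0.32) ÷ 370,000.
Cancelling (1 − t) and cross-multiplying: 370,000·(EBIT − 14,000) = 810,000·(EBIT − 121,000).
EBIT × (810,000 − 370,000) = 121,000 × 810,000 − 14,000 × 370,000 = 92,830,000,000, so EBIT = 92,830,000,000 ÷ 440,000 = 210,977.27.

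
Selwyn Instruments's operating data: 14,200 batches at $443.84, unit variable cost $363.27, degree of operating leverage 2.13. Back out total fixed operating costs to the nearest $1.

$606,961

Total contribution margin = 14,200 × $80.57 = $1,144,094.00.
Since DOL = CM ÷ EBIT, EBIT = $1,144,094.00 ÷ 2.13 = $537,133.33.
Fixed costs = CM − EBIT = $1,144,094.00 − $537,133.33 = $606,961.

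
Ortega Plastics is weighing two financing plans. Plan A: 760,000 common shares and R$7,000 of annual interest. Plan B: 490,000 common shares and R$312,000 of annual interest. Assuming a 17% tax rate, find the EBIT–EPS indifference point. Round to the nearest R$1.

R$865,519

At indifference, (EBIT − 7,000)(1 − t)/760,000 = (EBIT − 312,000)(1 − t)/490,000.
The (1 − t) factor cancels: (EBIT − 7,000) × 490,000 = (EBIT − 312,000) × 760,000.
EBIT × (760,000 − 490,000) = 312,000 × 760,000 − 7,000 × 490,000 = 233,690,000,000, so EBIT = 233,690,000,000 ÷ 270,000 = 865,518.52.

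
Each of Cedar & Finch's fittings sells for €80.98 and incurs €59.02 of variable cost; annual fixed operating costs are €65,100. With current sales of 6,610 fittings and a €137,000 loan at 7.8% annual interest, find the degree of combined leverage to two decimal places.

2.09

Total contribution margin = 6,610 × €21.96 = €145,155.60.
Operating income = contribution − fixed costs = €145,155.60 − €65,100 = €80,055.60. Interest = €10,686.00, so EBIT − I = €69,369.60.
Degree of total leverage = total CM / (EBIT − interest) = €145,155.60 / €69,369.60 = 2.0925.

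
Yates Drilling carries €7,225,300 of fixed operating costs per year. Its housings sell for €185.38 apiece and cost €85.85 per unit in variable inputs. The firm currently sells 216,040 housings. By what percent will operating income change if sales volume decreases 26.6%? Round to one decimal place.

-40.1%

At 216,040 units, contribution = 216,040 × €99.53 = €21,502,461.20.
Operating income = contribution − fixed costs = €21,502,461.20 − €7,225,300 = €14,277,161.20.
DOL = contribution ÷ EBIT = €21,502,461.20 ÷ €14,277,161.20 = 1.5061.
%ΔEBIT = DOL × %ΔSales = 1.5061 × -26.6% = -40.1%.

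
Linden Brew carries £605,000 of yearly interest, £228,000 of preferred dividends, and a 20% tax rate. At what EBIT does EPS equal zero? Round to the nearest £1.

Grossing the preferred dividend up to pre-tax terms: £228,000 / (1 − 0.20) = £285,000.00.
Financial break-even EBIT = interest + D_p ÷ (1 − t) = £605,000 + £285,000.00 = £890,000.00.

£890,000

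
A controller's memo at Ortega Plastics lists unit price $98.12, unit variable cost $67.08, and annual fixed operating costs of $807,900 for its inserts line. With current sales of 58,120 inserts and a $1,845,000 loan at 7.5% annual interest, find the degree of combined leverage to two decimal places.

2.10

At 58,120 units, contribution = 58,120 × $31.04 = $1,804,044.80.
Subtracting fixed costs: EBIT = $1,804,044.80 − $807,900 = $996,144.80. Interest = $138,375.00, so EBIT − I = $857,769.80.
Degree of total leverage = total CM / (EBIT − interest) = $1,804,044.80 / $857,769.80 = 2.1032.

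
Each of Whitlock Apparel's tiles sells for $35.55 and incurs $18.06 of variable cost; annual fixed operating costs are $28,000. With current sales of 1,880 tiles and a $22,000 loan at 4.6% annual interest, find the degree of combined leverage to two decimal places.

8.50

At 1,880 units, contribution = 1,880 × $17.49 = $32,881.20.
Operating income = contribution − fixed costs = $32,881.20 − $28,000 = $4,881.20. Interest = $1,012.00, so EBIT − I = $3,869.20.
DCL = contribution ÷ (EBIT − I) = $32,881.20 ÷ $3,869.20 = 8.4982.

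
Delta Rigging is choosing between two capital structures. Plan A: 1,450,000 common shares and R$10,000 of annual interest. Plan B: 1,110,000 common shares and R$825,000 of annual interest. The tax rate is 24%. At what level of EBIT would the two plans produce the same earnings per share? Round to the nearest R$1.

R$3,485,735

At indifference, (EBIT − 10,000)(1 − t)/1,450,000 = (EBIT − 825,000)(1 − t)/1,110,000.
The (1 − t) factor cancels: (EBIT − 10,000) × 1,110,000 = (EBIT − 825,000) × 1,450,000.
Solving, EBIT = (825,000·1,450,000 − 10,000·1,110,000) / (1,450,000 − 1,110,000) = 1,185,150,000,000 / 340,000 = 3,485,735.29.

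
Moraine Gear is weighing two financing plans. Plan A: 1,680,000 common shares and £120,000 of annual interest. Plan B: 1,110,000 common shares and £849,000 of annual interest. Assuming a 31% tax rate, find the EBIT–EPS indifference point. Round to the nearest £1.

£2,268,632

At indifference, (EBIT − 120,000)(1 − t)/1,680,000 = (EBIT − 849,000)(1 − t)/1,110,000.
Cancelling (1 − t) and cross-multiplying: 1,110,000·(EBIT − 120,000) = 1,680,000·(EBIT − 849,000).
EBIT × (1,680,000 − 1,110,000) = 849,000 × 1,680,000 − 120,000 × 1,110,000 = 1,293,120,000,000, so EBIT = 1,293,120,000,000 ÷ 570,000 = 2,268,631.58.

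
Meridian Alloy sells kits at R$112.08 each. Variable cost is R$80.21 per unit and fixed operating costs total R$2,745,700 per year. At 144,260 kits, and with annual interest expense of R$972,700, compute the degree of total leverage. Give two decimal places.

Total contribution margin = 144,260 × R$31.87 = R$4,597,566.20.
Subtracting fixed costs: EBIT = R$4,597,566.20 − R$2,745,700 = R$1,851,866.20. Interest = R$972,700.00, so EBIT − I = R$879,166.20.
DCL = contribution ÷ (EBIT − I) = R$4,597,566.20 ÷ R$879,166.20 = 5.2295.

5.23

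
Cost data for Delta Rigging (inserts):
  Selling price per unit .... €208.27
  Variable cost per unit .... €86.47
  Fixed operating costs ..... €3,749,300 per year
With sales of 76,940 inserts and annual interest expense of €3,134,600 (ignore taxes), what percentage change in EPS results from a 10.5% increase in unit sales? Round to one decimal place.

Total contribution margin = 76,940 × €121.80 = €9,371,292.00.
EBIT = €9,371,292.00 − €3,749,300 = €5,621,992.00.
Interest = €3,134,600.00, so EBIT − I = €2,487,392.00.
Degree of combined leverage = contribution ÷ (EBIT − I) = €9,371,292.00 ÷ €2,487,392.00 = 3.7675.
EPS therefore changes by 3.7675 × (+10.5%) = +39.6%.

+39.6%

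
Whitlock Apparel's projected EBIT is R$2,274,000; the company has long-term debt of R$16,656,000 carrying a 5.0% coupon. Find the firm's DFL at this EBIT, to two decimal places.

Annual interest charges come to R$832,800.00.
Degree of financial leverage = EBIT / (EBIT − interest) = R$2,274,000 / R$1,441,200.00 = 1.5779.

1.58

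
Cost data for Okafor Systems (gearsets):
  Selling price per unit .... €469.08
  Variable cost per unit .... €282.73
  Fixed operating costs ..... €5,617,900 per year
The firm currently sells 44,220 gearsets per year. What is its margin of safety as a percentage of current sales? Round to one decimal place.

Each unit contributes €469.08 − €282.73 = €186.35. Break-even units = €5,617,900 ÷ €186.35 = 30,147.04; break-even revenue = 30,147.04 × €469.08 = €14,141,371.25.
Current sales = 44,220 × €469.08 = €20,742,717.60.
Margin of safety = (€20,742,717.60 − €14,141,371.25) ÷ €20,742,717.60 = 31.8%.

31.8%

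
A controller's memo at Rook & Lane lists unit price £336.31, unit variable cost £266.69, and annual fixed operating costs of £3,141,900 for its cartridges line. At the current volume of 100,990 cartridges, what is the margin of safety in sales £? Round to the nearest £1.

Unit CM = price − variable cost = £336.31 − £266.69 = £69.62. Break-even units = £3,141,900 ÷ £69.62 = 45,129.27; break-even revenue = 45,129.27 × £336.31 = £15,177,425.87.
Current sales = 100,990 × £336.31 = £33,963,946.90.
Margin of safety = £33,963,946.90 − £15,177,425.87 = £18,786,521.

£18,786,521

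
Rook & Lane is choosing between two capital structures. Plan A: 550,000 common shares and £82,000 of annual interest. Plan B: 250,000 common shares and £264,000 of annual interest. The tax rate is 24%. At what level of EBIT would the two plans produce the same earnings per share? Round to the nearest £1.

Set EPS_A = EPS_B: (EBIT − £82,000)(1 − 0.24) ÷ 550,000 = (EBIT − £264,000)(1 − 0.24) ÷ 250,000.
Cancelling (1 − t) and cross-multiplying: 250,000·(EBIT − 82,000) = 550,000·(EBIT − 264,000).
EBIT × (550,000 − 250,000) = 264,000 × 550,000 − 82,000 × 250,000 = 124,700,000,000, so EBIT = 124,700,000,000 ÷ 300,000 = 415,666.67.

£415,667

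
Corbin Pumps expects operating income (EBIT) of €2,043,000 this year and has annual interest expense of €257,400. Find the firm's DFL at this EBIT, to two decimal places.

1.14

Annual interest charges come to €257,400.00.
DFL = EBIT ÷ (EBIT − I) = €2,043,000 ÷ (€2,043,000 − €257,400.00) = €2,043,000 ÷ €1,785,600.00 = 1.1442.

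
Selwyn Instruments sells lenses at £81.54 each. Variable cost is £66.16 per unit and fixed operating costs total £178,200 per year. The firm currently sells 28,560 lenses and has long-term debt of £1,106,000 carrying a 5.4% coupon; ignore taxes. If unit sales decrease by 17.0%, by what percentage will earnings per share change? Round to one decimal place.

At 28,560 units, contribution = 28,560 × £15.38 = £439,252.80.
EBIT = £439,252.80 − £178,200 = £261,052.80.
Interest = £59,724.00, so EBIT − I = £201,328.80.
DCL = total CM / (EBIT − I) = £439,252.80 / £201,328.80 = 2.1818.
EPS therefore changes by 2.1818 × (-17.0%) = -37.1%.

-37.1%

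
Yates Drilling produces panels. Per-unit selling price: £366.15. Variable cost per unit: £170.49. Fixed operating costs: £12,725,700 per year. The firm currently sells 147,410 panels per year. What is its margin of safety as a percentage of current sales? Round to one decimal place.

Each unit contributes £366.15 − £170.49 = £195.66. Break-even units = £12,725,700 ÷ £195.66 = 65,039.87; break-even revenue = 65,039.87 × £366.15 = £23,814,346.60.
Current sales = 147,410 × £366.15 = £53,974,171.50.
Margin of safety = (£53,974,171.50 − £23,814,346.60) ÷ £53,974,171.50 = 55.9%.

55.9%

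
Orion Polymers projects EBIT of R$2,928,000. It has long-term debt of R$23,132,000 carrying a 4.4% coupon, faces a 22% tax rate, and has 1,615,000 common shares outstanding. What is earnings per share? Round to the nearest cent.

R$0.92

Interest = R$1,017,808.00, so EBT = R$2,928,000 − R$1,017,808.00 = R$1,910,192.00.
After tax at 22%: net income = R$1,910,192.00 × 0.78 = R$1,489,949.76.
EPS = R$1,489,949.76 ÷ 1,615,000 = R$0.92.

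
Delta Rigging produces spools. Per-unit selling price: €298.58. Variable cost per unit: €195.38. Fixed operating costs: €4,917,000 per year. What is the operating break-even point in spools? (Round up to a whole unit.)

Contribution margin per unit = €298.58 − €195.38 = €103.20.
Units to break even: €4,917,000 ÷ €103.20 = 47,645.35, rounded up to 47,646.

47,646 spools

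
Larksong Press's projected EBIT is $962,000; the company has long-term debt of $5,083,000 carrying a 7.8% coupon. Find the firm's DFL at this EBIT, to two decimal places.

1.70

Interest = $396,474.00.
DFL = EBIT ÷ (EBIT − I) = $962,000 ÷ ($962,000 − $396,474.00) = $962,000 ÷ $565,526.00 = 1.7011.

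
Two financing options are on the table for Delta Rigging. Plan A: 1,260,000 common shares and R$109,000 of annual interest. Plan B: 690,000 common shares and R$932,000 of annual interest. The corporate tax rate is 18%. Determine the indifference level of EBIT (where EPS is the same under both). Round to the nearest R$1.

Set EPS_A = EPS_B: (EBIT − R$109,000)(1 − 0.18) ÷ 1,260,000 = (EBIT − R$932,000)(1 − 0.18) ÷ 690,000.
Cancelling (1 − t) and cross-multiplying: 690,000·(EBIT − 109,000) = 1,260,000·(EBIT − 932,000).
Solving, EBIT = (932,000·1,260,000 − 109,000·690,000) / (1,260,000 − 690,000) = 1,099,110,000,000 / 570,000 = 1,928,263.16.

R$1,928,263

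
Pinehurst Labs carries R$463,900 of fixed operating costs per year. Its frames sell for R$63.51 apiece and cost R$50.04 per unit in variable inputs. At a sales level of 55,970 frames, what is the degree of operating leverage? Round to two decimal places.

At 55,970 units, contribution = 55,970 × R$13.47 = R$753,915.90.
EBIT = R$753,915.90 − R$463,900 = R$290,015.90.
Degree of operating leverage = R$753,915.90 / R$290,015.90 = 2.5996.

2.60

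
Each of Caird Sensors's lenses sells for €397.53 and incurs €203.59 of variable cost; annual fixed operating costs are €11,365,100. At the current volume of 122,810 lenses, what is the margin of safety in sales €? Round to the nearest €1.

€25,524,959

Contribution margin per unit = €397.53 − €203.59 = €193.94. Break-even units = €11,365,100 ÷ €193.94 = 58,601.11; break-even revenue = 58,601.11 × €397.53 = €23,295,700.75.
Current sales = 122,810 × €397.53 = €48,820,659.30.
Margin of safety = €48,820,659.30 − €23,295,700.75 = €25,524,959.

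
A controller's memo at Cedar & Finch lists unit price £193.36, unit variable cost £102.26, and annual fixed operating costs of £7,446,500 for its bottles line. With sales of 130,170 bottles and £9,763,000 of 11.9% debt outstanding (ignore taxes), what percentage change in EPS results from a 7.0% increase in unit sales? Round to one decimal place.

Total contribution margin = 130,170 × £91.10 = £11,858,487.00.
Subtracting fixed costs: EBIT = £11,858,487.00 − £7,446,500 = £4,411,987.00.
After interest of £1,161,797.00, pre-tax earnings = £3,250,190.00.
Degree of combined leverage = contribution ÷ (EBIT − I) = £11,858,487.00 ÷ £3,250,190.00 = 3.6486.
EPS therefore changes by 3.6486 × (+7.0%) = +25.5%.

+25.5%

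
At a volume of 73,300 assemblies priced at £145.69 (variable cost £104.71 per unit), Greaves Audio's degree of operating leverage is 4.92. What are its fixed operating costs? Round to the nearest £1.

£2,393,299

Total contribution margin = 73,300 × £40.98 = £3,003,834.00.
Since DOL = CM ÷ EBIT, EBIT = £3,003,834.00 ÷ 4.92 = £610,535.37.
Fixed costs = CM − EBIT = £3,003,834.00 − £610,535.37 = £2,393,299.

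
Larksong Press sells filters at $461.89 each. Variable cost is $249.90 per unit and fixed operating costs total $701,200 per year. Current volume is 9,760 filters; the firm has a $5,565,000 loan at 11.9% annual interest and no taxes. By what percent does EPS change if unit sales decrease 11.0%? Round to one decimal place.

At 9,760 units, contribution = 9,760 × $211.99 = $2,069,022.40.
EBIT = $2,069,022.40 − $701,200 = $1,367,822.40.
After interest of $662,235.00, pre-tax earnings = $705,587.40.
DCL = total CM / (EBIT − I) = $2,069,022.40 / $705,587.40 = 2.9323.
EPS therefore changes by 2.9323 × (-11.0%) = -32.3%.

-32.3%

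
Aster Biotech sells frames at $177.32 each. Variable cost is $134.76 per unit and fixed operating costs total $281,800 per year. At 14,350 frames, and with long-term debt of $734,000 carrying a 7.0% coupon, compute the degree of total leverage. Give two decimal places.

2.20

Contribution at this volume is 14,350 × $42.56 = $610,736.00.
Operating income = contribution − fixed costs = $610,736.00 − $281,800 = $328,936.00. Interest = $51,380.00.
DOL = $610,736.00 ÷ $328,936.00 = 1.8567; DFL = $328,936.00 ÷ $277,556.00 = 1.1851.
Combined leverage = 1.8567 × 1.1851 = 2.2004.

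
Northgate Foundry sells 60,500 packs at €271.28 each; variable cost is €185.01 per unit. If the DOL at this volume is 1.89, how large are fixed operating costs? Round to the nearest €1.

Contribution at this volume is 60,500 × €86.27 = €5,219,335.00.
Since DOL = CM ÷ EBIT, EBIT = €5,219,335.00 ÷ 1.89 = €2,761,552.91.
Fixed costs = CM − EBIT = €5,219,335.00 − €2,761,552.91 = €2,457,782.

€2,457,782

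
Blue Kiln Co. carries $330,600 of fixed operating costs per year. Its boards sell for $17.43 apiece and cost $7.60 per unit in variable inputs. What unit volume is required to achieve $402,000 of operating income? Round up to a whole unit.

Unit CM = price − variable cost = $17.43 − $7.60 = $9.83.
Need Q such that Q × $9.83 − $330,600 = $402,000, i.e. Q = $732,600 / $9.83 = 74,526.96 → 74,527.

74,527 boards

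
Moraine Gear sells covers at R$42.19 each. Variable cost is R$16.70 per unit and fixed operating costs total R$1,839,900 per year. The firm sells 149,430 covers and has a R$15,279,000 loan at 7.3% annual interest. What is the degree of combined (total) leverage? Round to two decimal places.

Total contribution margin = 149,430 × R$25.49 = R$3,808,970.70.
EBIT = R$3,808,970.70 − R$1,839,900 = R$1,969,070.70. Interest = R$1,115,367.00.
DOL = R$3,808,970.70 ÷ R$1,969,070.70 = 1.9344; DFL = R$1,969,070.70 ÷ R$853,703.70 = 2.3065.
DCL = DOL × DFL = 1.9344 × 2.3065 = 4.4617.

4.46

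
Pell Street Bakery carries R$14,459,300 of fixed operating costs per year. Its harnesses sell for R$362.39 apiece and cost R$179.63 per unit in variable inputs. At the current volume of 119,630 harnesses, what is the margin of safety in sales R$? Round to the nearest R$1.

R$14,681,750

Contribution margin per unit = R$362.39 − R$179.63 = R$182.76. Break-even units = R$14,459,300 ÷ R$182.76 = 79,116.33; break-even revenue = 79,116.33 × R$362.39 = R$28,670,965.90.
Current sales = 119,630 × R$362.39 = R$43,352,715.70.
Margin of safety = R$43,352,715.70 − R$28,670,965.90 = R$14,681,750.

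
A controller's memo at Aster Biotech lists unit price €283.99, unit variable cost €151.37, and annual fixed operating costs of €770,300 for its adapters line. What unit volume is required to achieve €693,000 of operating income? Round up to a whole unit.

Unit CM = price − variable cost = €283.99 − €151.37 = €132.62.
Units = (FC + target) / CM = (€770,300 + €693,000) / €132.62 = 11,033.78, so 11,034 adapters.

11,034 adapters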